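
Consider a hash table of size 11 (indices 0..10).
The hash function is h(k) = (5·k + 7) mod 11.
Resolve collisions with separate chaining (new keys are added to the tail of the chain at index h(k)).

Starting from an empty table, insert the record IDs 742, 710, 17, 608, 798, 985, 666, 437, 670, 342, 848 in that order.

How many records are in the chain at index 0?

742 → bucket 10
710 → bucket 4
17 → bucket 4 (collision)
608 → bucket 0
798 → bucket 4 (collision)
985 → bucket 4 (collision)
666 → bucket 4 (collision)
437 → bucket 3
670 → bucket 2
342 → bucket 1
848 → bucket 1 (collision)
Final buckets:
0: 608
1: 342 -> 848
2: 670
3: 437
4: 710 -> 17 -> 798 -> 985 -> 666
5: .
6: .
7: .
8: .
9: .
10: 742

1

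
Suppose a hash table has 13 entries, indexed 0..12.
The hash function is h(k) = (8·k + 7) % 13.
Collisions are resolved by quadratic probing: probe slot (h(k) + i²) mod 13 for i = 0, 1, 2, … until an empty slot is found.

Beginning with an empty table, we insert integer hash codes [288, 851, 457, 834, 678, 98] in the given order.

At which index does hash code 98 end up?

288 hashes to 10; slot 10 is free => place at 10.
851 hashes to 3; slot 3 is free => place at 3.
457 hashes to 10; 10 taken => place at 11.
834 hashes to 10; 10,11 taken => place at 1.
678 hashes to 10; 10,11,1 taken => place at 6.
98 hashes to 11; 11 taken => place at 12.
Table: [_, 834, _, 851, _, _, 678, _, _, _, 288, 457, 98]

12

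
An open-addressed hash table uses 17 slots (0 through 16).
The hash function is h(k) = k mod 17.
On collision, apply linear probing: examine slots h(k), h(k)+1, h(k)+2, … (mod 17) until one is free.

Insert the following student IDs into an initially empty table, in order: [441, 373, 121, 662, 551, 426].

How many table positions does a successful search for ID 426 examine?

Insert 441: h=16, slot 16 empty -> index 16.
Insert 373: h=16, slot 16 occupied -> index 0.
Insert 121: h=2, slot 2 empty -> index 2.
Insert 662: h=16, slots 16,0 occupied -> index 1.
Insert 551: h=7, slot 7 empty -> index 7.
Insert 426: h=1, slots 1,2 occupied -> index 3.
Table: [373, 662, 121, 426, ∅, ∅, ∅, 551, ∅, ∅, ∅, ∅, ∅, ∅, ∅, ∅, 441]
Lookup 426: h=1, probe 1,2,3 → found at 3.

3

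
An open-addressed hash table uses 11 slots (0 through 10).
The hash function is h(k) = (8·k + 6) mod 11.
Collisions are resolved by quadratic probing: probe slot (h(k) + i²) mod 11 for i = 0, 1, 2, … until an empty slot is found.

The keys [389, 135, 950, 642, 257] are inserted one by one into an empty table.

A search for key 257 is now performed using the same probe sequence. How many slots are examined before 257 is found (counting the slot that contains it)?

4

389 hashes to 5; slot 5 is free => place at 5.
135 hashes to 8; slot 8 is free => place at 8.
950 hashes to 5; 5 taken => place at 6.
642 hashes to 5; 5,6 taken => place at 9.
257 hashes to 5; 5,6,9 taken => place at 3.
Table: [-, -, -, 257, -, 389, 950, -, 135, 642, -]
Lookup 257: h=5, probe 5,6,9,3 → found at 3.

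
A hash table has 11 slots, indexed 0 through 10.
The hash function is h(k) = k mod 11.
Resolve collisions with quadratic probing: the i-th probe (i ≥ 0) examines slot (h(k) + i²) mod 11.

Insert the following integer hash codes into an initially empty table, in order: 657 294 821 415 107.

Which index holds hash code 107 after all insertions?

6

657: h=8 => slot 8
294: h=8, probe 8,9 => slot 9
821: h=7 => slot 7
415: h=8, probe 8,9,1 => slot 1
107: h=8, probe 8,9,1,6 => slot 6
Table: [_, 415, _, _, _, _, 107, 821, 657, 294, _]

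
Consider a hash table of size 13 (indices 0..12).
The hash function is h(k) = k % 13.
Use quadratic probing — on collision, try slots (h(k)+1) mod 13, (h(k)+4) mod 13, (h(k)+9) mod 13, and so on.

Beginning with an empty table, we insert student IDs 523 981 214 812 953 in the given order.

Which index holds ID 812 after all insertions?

10

Insert 523: h=3, slot 3 empty => index 3.
Insert 981: h=6, slot 6 empty => index 6.
Insert 214: h=6, slot 6 occupied => index 7.
Insert 812: h=6, slots 6,7 occupied => index 10.
Insert 953: h=4, slot 4 empty => index 4.
Table: [_, _, _, 523, 953, _, 981, 214, _, _, 812, _, _]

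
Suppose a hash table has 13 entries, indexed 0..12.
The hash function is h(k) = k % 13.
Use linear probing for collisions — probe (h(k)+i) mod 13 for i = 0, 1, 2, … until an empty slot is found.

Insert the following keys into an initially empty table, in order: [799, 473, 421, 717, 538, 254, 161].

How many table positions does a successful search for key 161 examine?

6

Insert 799: h=6, slot 6 empty => index 6.
Insert 473: h=5, slot 5 empty => index 5.
Insert 421: h=5, slots 5,6 occupied => index 7.
Insert 717: h=2, slot 2 empty => index 2.
Insert 538: h=5, slots 5,6,7 occupied => index 8.
Insert 254: h=7, slots 7,8 occupied => index 9.
Insert 161: h=5, slots 5,6,7,8,9 occupied => index 10.
Table: [∅, ∅, 717, ∅, ∅, 473, 799, 421, 538, 254, 161, ∅, ∅]
Lookup 161: h=5, probe 5,6,7,8,9,10 → found at 10.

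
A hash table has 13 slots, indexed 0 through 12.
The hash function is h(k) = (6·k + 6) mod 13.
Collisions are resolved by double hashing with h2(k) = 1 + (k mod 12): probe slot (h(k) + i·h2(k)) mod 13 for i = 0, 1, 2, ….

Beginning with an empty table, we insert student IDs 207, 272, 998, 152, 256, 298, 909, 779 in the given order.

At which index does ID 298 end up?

207 hashes to 0; slot 0 is free → place at 0.
272 hashes to 0, h2=9; 0 taken → place at 9.
998 hashes to 1; slot 1 is free → place at 1.
152 hashes to 8; slot 8 is free → place at 8.
256 hashes to 8, h2=5; 8,0 taken → place at 5.
298 hashes to 0, h2=11; 0 taken → place at 11.
909 hashes to 0, h2=10; 0 taken → place at 10.
779 hashes to 0, h2=12; 0 taken → place at 12.
Table: [207, 998, ∅, ∅, ∅, 256, ∅, ∅, 152, 272, 909, 298, 779]

11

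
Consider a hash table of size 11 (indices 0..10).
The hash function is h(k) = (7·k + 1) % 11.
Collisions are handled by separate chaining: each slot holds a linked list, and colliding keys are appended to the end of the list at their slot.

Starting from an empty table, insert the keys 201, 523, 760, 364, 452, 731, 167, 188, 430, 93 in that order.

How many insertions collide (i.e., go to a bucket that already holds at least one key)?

201 → bucket 0
523 → bucket 10
760 → bucket 8
364 → bucket 8 (collision)
452 → bucket 8 (collision)
731 → bucket 3
167 → bucket 4
188 → bucket 8 (collision)
430 → bucket 8 (collision)
93 → bucket 3 (collision)
Final buckets:
0: 201
1: _
2: _
3: 731 -> 93
4: 167
5: _
6: _
7: _
8: 760 -> 364 -> 452 -> 188 -> 430
9: _
10: 523

5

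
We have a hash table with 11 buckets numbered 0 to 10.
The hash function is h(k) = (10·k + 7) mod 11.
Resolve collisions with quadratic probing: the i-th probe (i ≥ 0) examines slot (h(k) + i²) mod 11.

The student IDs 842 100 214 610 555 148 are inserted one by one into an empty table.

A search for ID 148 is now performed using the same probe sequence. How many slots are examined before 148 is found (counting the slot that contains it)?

5

842 hashes to 1; slot 1 is free → place at 1.
100 hashes to 6; slot 6 is free → place at 6.
214 hashes to 2; slot 2 is free → place at 2.
610 hashes to 2; 2 taken → place at 3.
555 hashes to 2; 2,3,6 taken → place at 0.
148 hashes to 2; 2,3,6,0 taken → place at 7.
Table: [555, 842, 214, 610, -, -, 100, 148, -, -, -]
Lookup 148: h=2, probe 2,3,6,0,7 → found at 7.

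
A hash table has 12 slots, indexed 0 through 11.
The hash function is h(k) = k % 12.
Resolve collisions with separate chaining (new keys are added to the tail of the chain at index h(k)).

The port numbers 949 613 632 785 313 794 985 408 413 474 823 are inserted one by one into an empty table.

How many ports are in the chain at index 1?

4

949 → bucket 1
613 → bucket 1 (collision)
632 → bucket 8
785 → bucket 5
313 → bucket 1 (collision)
794 → bucket 2
985 → bucket 1 (collision)
408 → bucket 0
413 → bucket 5 (collision)
474 → bucket 6
823 → bucket 7
Final buckets:
0: 408
1: 949 -> 613 -> 313 -> 985
2: 794
3: —
4: —
5: 785 -> 413
6: 474
7: 823
8: 632
9: —
10: —
11: —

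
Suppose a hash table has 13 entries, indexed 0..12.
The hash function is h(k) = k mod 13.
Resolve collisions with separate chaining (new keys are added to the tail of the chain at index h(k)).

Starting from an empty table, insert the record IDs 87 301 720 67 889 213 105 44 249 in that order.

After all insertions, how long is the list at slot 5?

Insert 87: h=9, bucket 9 empty -> new chain.
Insert 301: h=2, bucket 2 empty -> new chain.
Insert 720: h=5, bucket 5 empty -> new chain.
Insert 67: h=2, bucket 2 nonempty -> append to chain.
Insert 889: h=5, bucket 5 nonempty -> append to chain.
Insert 213: h=5, bucket 5 nonempty -> append to chain.
Insert 105: h=1, bucket 1 empty -> new chain.
Insert 44: h=5, bucket 5 nonempty -> append to chain.
Insert 249: h=2, bucket 2 nonempty -> append to chain.
Final buckets:
0: ∅
1: 105
2: 301 -> 67 -> 249
3: ∅
4: ∅
5: 720 -> 889 -> 213 -> 44
6: ∅
7: ∅
8: ∅
9: 87
10: ∅
11: ∅
12: ∅

4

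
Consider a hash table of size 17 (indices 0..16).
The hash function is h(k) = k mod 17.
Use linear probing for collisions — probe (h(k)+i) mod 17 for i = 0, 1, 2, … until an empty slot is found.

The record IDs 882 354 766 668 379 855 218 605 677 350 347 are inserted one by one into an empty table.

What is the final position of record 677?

882 hashes to 15; slot 15 is free → place at 15.
354 hashes to 14; slot 14 is free → place at 14.
766 hashes to 1; slot 1 is free → place at 1.
668 hashes to 5; slot 5 is free → place at 5.
379 hashes to 5; 5 taken → place at 6.
855 hashes to 5; 5,6 taken → place at 7.
218 hashes to 14; 14,15 taken → place at 16.
605 hashes to 10; slot 10 is free → place at 10.
677 hashes to 14; 14,15,16 taken → place at 0.
350 hashes to 10; 10 taken → place at 11.
347 hashes to 7; 7 taken → place at 8.
Table: [677, 766, -, -, -, 668, 379, 855, 347, -, 605, 350, -, -, 354, 882, 218]

0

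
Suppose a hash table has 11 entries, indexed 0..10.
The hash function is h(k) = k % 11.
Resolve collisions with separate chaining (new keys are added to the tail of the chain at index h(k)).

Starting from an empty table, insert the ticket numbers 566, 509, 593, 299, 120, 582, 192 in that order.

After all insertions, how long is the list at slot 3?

Insert 566: h=5, bucket 5 empty -> new chain.
Insert 509: h=3, bucket 3 empty -> new chain.
Insert 593: h=10, bucket 10 empty -> new chain.
Insert 299: h=2, bucket 2 empty -> new chain.
Insert 120: h=10, bucket 10 nonempty -> append to chain.
Insert 582: h=10, bucket 10 nonempty -> append to chain.
Insert 192: h=5, bucket 5 nonempty -> append to chain.
Final buckets:
0: _
1: _
2: 299
3: 509
4: _
5: 566 -> 192
6: _
7: _
8: _
9: _
10: 593 -> 120 -> 582

1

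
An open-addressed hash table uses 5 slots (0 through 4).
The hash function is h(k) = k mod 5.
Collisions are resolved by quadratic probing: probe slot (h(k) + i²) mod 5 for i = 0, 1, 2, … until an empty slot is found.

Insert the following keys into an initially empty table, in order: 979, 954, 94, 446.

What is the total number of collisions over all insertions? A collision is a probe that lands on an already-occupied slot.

3

979: h=4 => slot 4
954: h=4, probe 4,0 => slot 0
94: h=4, probe 4,0,3 => slot 3
446: h=1 => slot 1
Table: [954, 446, ∅, 94, 979]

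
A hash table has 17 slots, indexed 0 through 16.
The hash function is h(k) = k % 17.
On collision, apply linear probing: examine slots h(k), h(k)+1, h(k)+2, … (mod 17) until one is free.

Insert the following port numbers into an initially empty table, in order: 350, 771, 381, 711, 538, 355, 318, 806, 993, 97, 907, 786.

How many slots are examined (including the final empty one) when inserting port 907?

350 hashes to 10; slot 10 is free => place at 10.
771 hashes to 6; slot 6 is free => place at 6.
381 hashes to 7; slot 7 is free => place at 7.
711 hashes to 14; slot 14 is free => place at 14.
538 hashes to 11; slot 11 is free => place at 11.
355 hashes to 15; slot 15 is free => place at 15.
318 hashes to 12; slot 12 is free => place at 12.
806 hashes to 7; 7 taken => place at 8.
993 hashes to 7; 7,8 taken => place at 9.
97 hashes to 12; 12 taken => place at 13.
907 hashes to 6; 6,7,8,9,10,11,12,13,14,15 taken => place at 16.
786 hashes to 4; slot 4 is free => place at 4.
Table: [—, —, —, —, 786, —, 771, 381, 806, 993, 350, 538, 318, 97, 711, 355, 907]

11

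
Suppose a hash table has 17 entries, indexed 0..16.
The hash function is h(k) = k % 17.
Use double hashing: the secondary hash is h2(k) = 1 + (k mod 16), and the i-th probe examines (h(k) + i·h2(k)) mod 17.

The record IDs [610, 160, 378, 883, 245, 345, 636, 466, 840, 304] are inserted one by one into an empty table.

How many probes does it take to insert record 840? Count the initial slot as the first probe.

3

610 hashes to 15; slot 15 is free => place at 15.
160 hashes to 7; slot 7 is free => place at 7.
378 hashes to 4; slot 4 is free => place at 4.
883 hashes to 16; slot 16 is free => place at 16.
245 hashes to 7, h2=6; 7 taken => place at 13.
345 hashes to 5; slot 5 is free => place at 5.
636 hashes to 7, h2=13; 7 taken => place at 3.
466 hashes to 7, h2=3; 7 taken => place at 10.
840 hashes to 7, h2=9; 7,16 taken => place at 8.
304 hashes to 15, h2=1; 15,16 taken => place at 0.
Table: [304, _, _, 636, 378, 345, _, 160, 840, _, 466, _, _, 245, _, 610, 883]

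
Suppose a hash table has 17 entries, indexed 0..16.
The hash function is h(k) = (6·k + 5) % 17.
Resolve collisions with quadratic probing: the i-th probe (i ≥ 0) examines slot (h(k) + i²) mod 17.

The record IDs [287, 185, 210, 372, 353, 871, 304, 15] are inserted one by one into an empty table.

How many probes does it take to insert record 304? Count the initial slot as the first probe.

287: h=10 → slot 10
185: h=10, probe 10,11 → slot 11
210: h=7 → slot 7
372: h=10, probe 10,11,14 → slot 14
353: h=15 → slot 15
871: h=12 → slot 12
304: h=10, probe 10,11,14,2 → slot 2
15: h=10, probe 10,11,14,2,9 → slot 9
Table: [_, _, 304, _, _, _, _, 210, _, 15, 287, 185, 871, _, 372, 353, _]

4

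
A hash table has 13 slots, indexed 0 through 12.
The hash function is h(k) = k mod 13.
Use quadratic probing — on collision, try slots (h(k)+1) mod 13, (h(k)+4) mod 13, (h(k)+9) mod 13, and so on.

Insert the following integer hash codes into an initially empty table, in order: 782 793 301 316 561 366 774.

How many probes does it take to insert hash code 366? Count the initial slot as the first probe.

782: h=2 → slot 2
793: h=0 → slot 0
301: h=2, probe 2,3 → slot 3
316: h=4 → slot 4
561: h=2, probe 2,3,6 → slot 6
366: h=2, probe 2,3,6,11 → slot 11
774: h=7 → slot 7
Table: [793, -, 782, 301, 316, -, 561, 774, -, -, -, 366, -]

4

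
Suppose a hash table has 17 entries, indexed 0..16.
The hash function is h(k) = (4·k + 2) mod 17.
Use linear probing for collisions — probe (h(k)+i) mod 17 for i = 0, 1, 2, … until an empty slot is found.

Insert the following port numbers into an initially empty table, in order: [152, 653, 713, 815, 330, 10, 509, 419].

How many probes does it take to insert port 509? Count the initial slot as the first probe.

Insert 152: h=15, slot 15 empty => index 15.
Insert 653: h=13, slot 13 empty => index 13.
Insert 713: h=15, slot 15 occupied => index 16.
Insert 815: h=15, slots 15,16 occupied => index 0.
Insert 330: h=13, slot 13 occupied => index 14.
Insert 10: h=8, slot 8 empty => index 8.
Insert 509: h=15, slots 15,16,0 occupied => index 1.
Insert 419: h=12, slot 12 empty => index 12.
Table: [815, 509, ., ., ., ., ., ., 10, ., ., ., 419, 653, 330, 152, 713]

4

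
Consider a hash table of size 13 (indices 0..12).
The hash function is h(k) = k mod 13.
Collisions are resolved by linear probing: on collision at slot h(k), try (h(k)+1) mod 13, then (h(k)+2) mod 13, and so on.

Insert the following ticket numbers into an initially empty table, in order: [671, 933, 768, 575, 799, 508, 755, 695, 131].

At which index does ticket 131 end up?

5

Insert 671: h=8, slot 8 empty → index 8.
Insert 933: h=10, slot 10 empty → index 10.
Insert 768: h=1, slot 1 empty → index 1.
Insert 575: h=3, slot 3 empty → index 3.
Insert 799: h=6, slot 6 empty → index 6.
Insert 508: h=1, slot 1 occupied → index 2.
Insert 755: h=1, slots 1,2,3 occupied → index 4.
Insert 695: h=6, slot 6 occupied → index 7.
Insert 131: h=1, slots 1,2,3,4 occupied → index 5.
Table: [∅, 768, 508, 575, 755, 131, 799, 695, 671, ∅, 933, ∅, ∅]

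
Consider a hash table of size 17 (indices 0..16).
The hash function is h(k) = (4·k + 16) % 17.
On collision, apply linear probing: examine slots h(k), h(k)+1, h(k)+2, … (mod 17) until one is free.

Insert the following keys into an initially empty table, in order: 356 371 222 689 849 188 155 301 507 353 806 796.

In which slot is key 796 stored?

8

356: h=12 → slot 12
371: h=4 → slot 4
222: h=3 → slot 3
689: h=1 → slot 1
849: h=12, probe 12,13 → slot 13
188: h=3, probe 3,4,5 → slot 5
155: h=7 → slot 7
301: h=13, probe 13,14 → slot 14
507: h=4, probe 4,5,6 → slot 6
353: h=0 → slot 0
806: h=10 → slot 10
796: h=4, probe 4,5,6,7,8 → slot 8
Table: [353, 689, —, 222, 371, 188, 507, 155, 796, —, 806, —, 356, 849, 301, —, —]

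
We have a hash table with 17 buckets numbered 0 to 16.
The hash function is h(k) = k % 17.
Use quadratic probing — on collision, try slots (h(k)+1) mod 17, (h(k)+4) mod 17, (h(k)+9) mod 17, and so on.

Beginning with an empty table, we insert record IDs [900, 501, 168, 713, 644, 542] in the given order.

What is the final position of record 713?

900 hashes to 16; slot 16 is free => place at 16.
501 hashes to 8; slot 8 is free => place at 8.
168 hashes to 15; slot 15 is free => place at 15.
713 hashes to 16; 16 taken => place at 0.
644 hashes to 15; 15,16 taken => place at 2.
542 hashes to 15; 15,16,2 taken => place at 7.
Table: [713, _, 644, _, _, _, _, 542, 501, _, _, _, _, _, _, 168, 900]

0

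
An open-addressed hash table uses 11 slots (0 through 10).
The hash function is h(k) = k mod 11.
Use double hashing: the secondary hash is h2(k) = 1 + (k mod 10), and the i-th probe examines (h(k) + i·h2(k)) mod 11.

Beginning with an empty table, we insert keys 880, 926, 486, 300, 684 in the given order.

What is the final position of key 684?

7

Insert 880: h=0, slot 0 empty -> index 0.
Insert 926: h=2, slot 2 empty -> index 2.
Insert 486: h=2, h2=7, slot 2 occupied -> index 9.
Insert 300: h=3, slot 3 empty -> index 3.
Insert 684: h=2, h2=5, slot 2 occupied -> index 7.
Table: [880, —, 926, 300, —, —, —, 684, —, 486, —]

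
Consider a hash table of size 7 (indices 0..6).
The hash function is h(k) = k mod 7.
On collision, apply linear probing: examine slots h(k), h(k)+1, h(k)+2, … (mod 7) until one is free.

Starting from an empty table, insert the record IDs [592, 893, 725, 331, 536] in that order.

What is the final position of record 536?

592 hashes to 4; slot 4 is free → place at 4.
893 hashes to 4; 4 taken → place at 5.
725 hashes to 4; 4,5 taken → place at 6.
331 hashes to 2; slot 2 is free → place at 2.
536 hashes to 4; 4,5,6 taken → place at 0.
Table: [536, -, 331, -, 592, 893, 725]

0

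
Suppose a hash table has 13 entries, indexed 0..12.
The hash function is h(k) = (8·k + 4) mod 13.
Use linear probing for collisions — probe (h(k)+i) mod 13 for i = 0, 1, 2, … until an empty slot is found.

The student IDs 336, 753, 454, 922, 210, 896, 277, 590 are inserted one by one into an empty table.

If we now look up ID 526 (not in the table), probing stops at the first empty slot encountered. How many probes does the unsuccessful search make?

3

Insert 336: h=1, slot 1 empty → index 1.
Insert 753: h=9, slot 9 empty → index 9.
Insert 454: h=9, slot 9 occupied → index 10.
Insert 922: h=9, slots 9,10 occupied → index 11.
Insert 210: h=7, slot 7 empty → index 7.
Insert 896: h=9, slots 9,10,11 occupied → index 12.
Insert 277: h=10, slots 10,11,12 occupied → index 0.
Insert 590: h=5, slot 5 empty → index 5.
Table: [277, 336, —, —, —, 590, —, 210, —, 753, 454, 922, 896]
Lookup 526: h=0, probe 0,1,2 → slot 2 empty, not found.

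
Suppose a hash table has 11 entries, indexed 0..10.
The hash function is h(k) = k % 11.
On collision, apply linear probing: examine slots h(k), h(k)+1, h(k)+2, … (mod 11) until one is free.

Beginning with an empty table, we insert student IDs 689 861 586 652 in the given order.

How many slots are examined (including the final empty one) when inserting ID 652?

3

689: h=7 → slot 7
861: h=3 → slot 3
586: h=3, probe 3,4 → slot 4
652: h=3, probe 3,4,5 → slot 5
Table: [—, —, —, 861, 586, 652, —, 689, —, —, —]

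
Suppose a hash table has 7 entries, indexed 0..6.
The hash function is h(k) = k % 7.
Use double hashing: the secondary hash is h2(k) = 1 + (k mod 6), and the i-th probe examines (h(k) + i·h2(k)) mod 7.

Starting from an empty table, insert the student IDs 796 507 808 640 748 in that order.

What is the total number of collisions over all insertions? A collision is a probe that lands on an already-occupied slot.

796 hashes to 5; slot 5 is free => place at 5.
507 hashes to 3; slot 3 is free => place at 3.
808 hashes to 3, h2=5; 3 taken => place at 1.
640 hashes to 3, h2=5; 3,1 taken => place at 6.
748 hashes to 6, h2=5; 6 taken => place at 4.
Table: [—, 808, —, 507, 748, 796, 640]

4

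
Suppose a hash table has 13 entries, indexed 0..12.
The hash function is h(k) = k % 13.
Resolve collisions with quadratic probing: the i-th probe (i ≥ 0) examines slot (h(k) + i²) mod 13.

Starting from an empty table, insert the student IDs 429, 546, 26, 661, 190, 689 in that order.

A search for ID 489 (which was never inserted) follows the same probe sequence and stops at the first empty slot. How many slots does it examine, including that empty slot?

3

Insert 429: h=0, slot 0 empty => index 0.
Insert 546: h=0, slot 0 occupied => index 1.
Insert 26: h=0, slots 0,1 occupied => index 4.
Insert 661: h=11, slot 11 empty => index 11.
Insert 190: h=8, slot 8 empty => index 8.
Insert 689: h=0, slots 0,1,4 occupied => index 9.
Table: [429, 546, _, _, 26, _, _, _, 190, 689, _, 661, _]
Lookup 489: h=8, probe 8,9,12 → slot 12 empty, not found.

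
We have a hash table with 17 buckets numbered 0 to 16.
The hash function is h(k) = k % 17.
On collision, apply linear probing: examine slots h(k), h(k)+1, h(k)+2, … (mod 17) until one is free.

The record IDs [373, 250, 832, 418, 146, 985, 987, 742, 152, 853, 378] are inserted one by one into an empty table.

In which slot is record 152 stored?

3

373: h=16 => slot 16
250: h=12 => slot 12
832: h=16, probe 16,0 => slot 0
418: h=10 => slot 10
146: h=10, probe 10,11 => slot 11
985: h=16, probe 16,0,1 => slot 1
987: h=1, probe 1,2 => slot 2
742: h=11, probe 11,12,13 => slot 13
152: h=16, probe 16,0,1,2,3 => slot 3
853: h=3, probe 3,4 => slot 4
378: h=4, probe 4,5 => slot 5
Table: [832, 985, 987, 152, 853, 378, —, —, —, —, 418, 146, 250, 742, —, —, 373]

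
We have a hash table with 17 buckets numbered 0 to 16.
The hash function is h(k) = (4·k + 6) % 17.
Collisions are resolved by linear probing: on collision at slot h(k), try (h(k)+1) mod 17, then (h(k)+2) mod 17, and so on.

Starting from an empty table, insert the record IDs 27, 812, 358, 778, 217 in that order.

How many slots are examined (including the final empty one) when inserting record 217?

3

27: h=12 -> slot 12
812: h=7 -> slot 7
358: h=10 -> slot 10
778: h=7, probe 7,8 -> slot 8
217: h=7, probe 7,8,9 -> slot 9
Table: [—, —, —, —, —, —, —, 812, 778, 217, 358, —, 27, —, —, —, —]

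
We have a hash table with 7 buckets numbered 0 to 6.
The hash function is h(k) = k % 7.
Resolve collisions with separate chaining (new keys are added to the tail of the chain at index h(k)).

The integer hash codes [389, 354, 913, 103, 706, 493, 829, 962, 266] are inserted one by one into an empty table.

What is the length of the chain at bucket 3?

4

Insert 389: h=4, bucket 4 empty -> new chain.
Insert 354: h=4, bucket 4 nonempty -> append to chain.
Insert 913: h=3, bucket 3 empty -> new chain.
Insert 103: h=5, bucket 5 empty -> new chain.
Insert 706: h=6, bucket 6 empty -> new chain.
Insert 493: h=3, bucket 3 nonempty -> append to chain.
Insert 829: h=3, bucket 3 nonempty -> append to chain.
Insert 962: h=3, bucket 3 nonempty -> append to chain.
Insert 266: h=0, bucket 0 empty -> new chain.
Final buckets:
0: 266
1: —
2: —
3: 913 -> 493 -> 829 -> 962
4: 389 -> 354
5: 103
6: 706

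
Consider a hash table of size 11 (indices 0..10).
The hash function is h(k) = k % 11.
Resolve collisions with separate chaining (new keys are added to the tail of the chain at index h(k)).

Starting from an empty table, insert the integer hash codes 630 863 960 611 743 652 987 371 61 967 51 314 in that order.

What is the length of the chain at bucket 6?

4

630 → bucket 3
863 → bucket 5
960 → bucket 3 (collision)
611 → bucket 6
743 → bucket 6 (collision)
652 → bucket 3 (collision)
987 → bucket 8
371 → bucket 8 (collision)
61 → bucket 6 (collision)
967 → bucket 10
51 → bucket 7
314 → bucket 6 (collision)
Final buckets:
0: .
1: .
2: .
3: 630 -> 960 -> 652
4: .
5: 863
6: 611 -> 743 -> 61 -> 314
7: 51
8: 987 -> 371
9: .
10: 967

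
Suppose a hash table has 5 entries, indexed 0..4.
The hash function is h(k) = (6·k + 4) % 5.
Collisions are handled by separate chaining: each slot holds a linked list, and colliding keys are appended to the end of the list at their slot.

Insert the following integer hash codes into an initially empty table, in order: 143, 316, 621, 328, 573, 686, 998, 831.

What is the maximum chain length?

4

Insert 143: h=2, bucket 2 empty → new chain.
Insert 316: h=0, bucket 0 empty → new chain.
Insert 621: h=0, bucket 0 nonempty → append to chain.
Insert 328: h=2, bucket 2 nonempty → append to chain.
Insert 573: h=2, bucket 2 nonempty → append to chain.
Insert 686: h=0, bucket 0 nonempty → append to chain.
Insert 998: h=2, bucket 2 nonempty → append to chain.
Insert 831: h=0, bucket 0 nonempty → append to chain.
Final buckets:
0: 316 -> 621 -> 686 -> 831
1: -
2: 143 -> 328 -> 573 -> 998
3: -
4: -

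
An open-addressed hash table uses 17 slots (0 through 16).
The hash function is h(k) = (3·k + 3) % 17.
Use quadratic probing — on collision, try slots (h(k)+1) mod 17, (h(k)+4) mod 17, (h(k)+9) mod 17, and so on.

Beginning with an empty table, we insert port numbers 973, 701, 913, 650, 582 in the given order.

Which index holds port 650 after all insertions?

2

973 hashes to 15; slot 15 is free → place at 15.
701 hashes to 15; 15 taken → place at 16.
913 hashes to 5; slot 5 is free → place at 5.
650 hashes to 15; 15,16 taken → place at 2.
582 hashes to 15; 15,16,2 taken → place at 7.
Table: [∅, ∅, 650, ∅, ∅, 913, ∅, 582, ∅, ∅, ∅, ∅, ∅, ∅, ∅, 973, 701]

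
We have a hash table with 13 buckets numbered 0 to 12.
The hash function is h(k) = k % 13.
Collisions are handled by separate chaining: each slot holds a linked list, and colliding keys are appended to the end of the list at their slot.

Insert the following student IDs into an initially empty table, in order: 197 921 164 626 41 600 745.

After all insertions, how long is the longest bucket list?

4

197 -> bucket 2
921 -> bucket 11
164 -> bucket 8
626 -> bucket 2 (collision)
41 -> bucket 2 (collision)
600 -> bucket 2 (collision)
745 -> bucket 4
Final buckets:
0: _
1: _
2: 197 -> 626 -> 41 -> 600
3: _
4: 745
5: _
6: _
7: _
8: 164
9: _
10: _
11: 921
12: _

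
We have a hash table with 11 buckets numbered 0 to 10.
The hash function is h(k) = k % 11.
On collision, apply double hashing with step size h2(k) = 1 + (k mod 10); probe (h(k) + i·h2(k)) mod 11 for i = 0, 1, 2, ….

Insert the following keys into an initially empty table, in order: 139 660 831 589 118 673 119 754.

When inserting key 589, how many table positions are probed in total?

Insert 139: h=7, slot 7 empty -> index 7.
Insert 660: h=0, slot 0 empty -> index 0.
Insert 831: h=6, slot 6 empty -> index 6.
Insert 589: h=6, h2=10, slot 6 occupied -> index 5.
Insert 118: h=8, slot 8 empty -> index 8.
Insert 673: h=2, slot 2 empty -> index 2.
Insert 119: h=9, slot 9 empty -> index 9.
Insert 754: h=6, h2=5, slots 6,0,5 occupied -> index 10.
Table: [660, —, 673, —, —, 589, 831, 139, 118, 119, 754]

2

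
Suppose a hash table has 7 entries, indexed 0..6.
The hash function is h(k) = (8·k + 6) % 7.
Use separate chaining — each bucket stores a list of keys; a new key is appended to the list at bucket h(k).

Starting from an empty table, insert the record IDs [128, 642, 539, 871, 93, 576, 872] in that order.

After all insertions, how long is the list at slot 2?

128 → bucket 1
642 → bucket 4
539 → bucket 6
871 → bucket 2
93 → bucket 1 (collision)
576 → bucket 1 (collision)
872 → bucket 3
Final buckets:
0: _
1: 128 -> 93 -> 576
2: 871
3: 872
4: 642
5: _
6: 539

1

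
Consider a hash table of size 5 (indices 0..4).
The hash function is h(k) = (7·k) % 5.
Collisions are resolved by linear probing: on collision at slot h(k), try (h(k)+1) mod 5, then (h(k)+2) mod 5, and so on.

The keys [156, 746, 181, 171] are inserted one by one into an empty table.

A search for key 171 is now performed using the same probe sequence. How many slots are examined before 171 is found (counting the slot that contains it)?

Insert 156: h=2, slot 2 empty -> index 2.
Insert 746: h=2, slot 2 occupied -> index 3.
Insert 181: h=2, slots 2,3 occupied -> index 4.
Insert 171: h=2, slots 2,3,4 occupied -> index 0.
Table: [171, ., 156, 746, 181]
Lookup 171: h=2, probe 2,3,4,0 → found at 0.

4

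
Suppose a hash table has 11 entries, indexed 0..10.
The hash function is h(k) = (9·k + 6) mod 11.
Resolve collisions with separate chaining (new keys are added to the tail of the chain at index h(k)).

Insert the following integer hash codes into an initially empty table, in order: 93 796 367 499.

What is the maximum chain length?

93 → bucket 7
796 → bucket 9
367 → bucket 9 (collision)
499 → bucket 9 (collision)
Final buckets:
0: ∅
1: ∅
2: ∅
3: ∅
4: ∅
5: ∅
6: ∅
7: 93
8: ∅
9: 796 -> 367 -> 499
10: ∅

3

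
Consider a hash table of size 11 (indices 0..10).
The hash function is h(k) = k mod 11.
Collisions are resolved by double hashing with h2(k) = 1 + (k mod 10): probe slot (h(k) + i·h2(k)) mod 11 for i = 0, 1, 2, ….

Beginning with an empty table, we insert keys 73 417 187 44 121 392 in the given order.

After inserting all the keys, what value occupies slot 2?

121

73: h=7 => slot 7
417: h=10 => slot 10
187: h=0 => slot 0
44: h=0, h2=5, probe 0,5 => slot 5
121: h=0, h2=2, probe 0,2 => slot 2
392: h=7, h2=3, probe 7,10,2,5,8 => slot 8
Table: [187, -, 121, -, -, 44, -, 73, 392, -, 417]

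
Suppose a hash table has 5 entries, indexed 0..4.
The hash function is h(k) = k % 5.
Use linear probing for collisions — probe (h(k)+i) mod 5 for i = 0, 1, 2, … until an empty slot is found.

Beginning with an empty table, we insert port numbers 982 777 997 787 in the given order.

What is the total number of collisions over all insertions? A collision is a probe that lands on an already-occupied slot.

6

Insert 982: h=2, slot 2 empty => index 2.
Insert 777: h=2, slot 2 occupied => index 3.
Insert 997: h=2, slots 2,3 occupied => index 4.
Insert 787: h=2, slots 2,3,4 occupied => index 0.
Table: [787, -, 982, 777, 997]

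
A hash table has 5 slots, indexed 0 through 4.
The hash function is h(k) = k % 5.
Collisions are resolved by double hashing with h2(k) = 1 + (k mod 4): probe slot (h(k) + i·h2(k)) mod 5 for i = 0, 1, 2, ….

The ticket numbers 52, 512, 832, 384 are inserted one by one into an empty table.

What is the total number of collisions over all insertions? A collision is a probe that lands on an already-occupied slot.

52 hashes to 2; slot 2 is free -> place at 2.
512 hashes to 2, h2=1; 2 taken -> place at 3.
832 hashes to 2, h2=1; 2,3 taken -> place at 4.
384 hashes to 4, h2=1; 4 taken -> place at 0.
Table: [384, ∅, 52, 512, 832]

4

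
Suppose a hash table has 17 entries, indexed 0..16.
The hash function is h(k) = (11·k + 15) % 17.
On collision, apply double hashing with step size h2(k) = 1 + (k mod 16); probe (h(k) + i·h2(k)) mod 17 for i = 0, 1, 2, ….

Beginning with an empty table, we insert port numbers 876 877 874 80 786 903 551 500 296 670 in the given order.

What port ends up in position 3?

903

Insert 876: h=12, slot 12 empty => index 12.
Insert 877: h=6, slot 6 empty => index 6.
Insert 874: h=7, slot 7 empty => index 7.
Insert 80: h=11, slot 11 empty => index 11.
Insert 786: h=8, slot 8 empty => index 8.
Insert 903: h=3, slot 3 empty => index 3.
Insert 551: h=7, h2=8, slot 7 occupied => index 15.
Insert 500: h=7, h2=5, slots 7,12 occupied => index 0.
Insert 296: h=7, h2=9, slot 7 occupied => index 16.
Insert 670: h=7, h2=15, slot 7 occupied => index 5.
Table: [500, —, —, 903, —, 670, 877, 874, 786, —, —, 80, 876, —, —, 551, 296]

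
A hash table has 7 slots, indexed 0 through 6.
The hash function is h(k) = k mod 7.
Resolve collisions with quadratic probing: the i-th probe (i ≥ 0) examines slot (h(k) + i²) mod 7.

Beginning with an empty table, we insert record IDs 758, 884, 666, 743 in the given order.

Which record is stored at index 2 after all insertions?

Insert 758: h=2, slot 2 empty → index 2.
Insert 884: h=2, slot 2 occupied → index 3.
Insert 666: h=1, slot 1 empty → index 1.
Insert 743: h=1, slots 1,2 occupied → index 5.
Table: [—, 666, 758, 884, —, 743, —]

758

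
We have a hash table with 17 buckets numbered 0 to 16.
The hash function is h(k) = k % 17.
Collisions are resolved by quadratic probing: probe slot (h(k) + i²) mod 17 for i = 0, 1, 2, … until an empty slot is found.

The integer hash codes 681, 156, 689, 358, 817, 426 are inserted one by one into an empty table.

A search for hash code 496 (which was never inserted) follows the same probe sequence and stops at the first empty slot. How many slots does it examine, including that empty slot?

681 hashes to 1; slot 1 is free => place at 1.
156 hashes to 3; slot 3 is free => place at 3.
689 hashes to 9; slot 9 is free => place at 9.
358 hashes to 1; 1 taken => place at 2.
817 hashes to 1; 1,2 taken => place at 5.
426 hashes to 1; 1,2,5 taken => place at 10.
Table: [_, 681, 358, 156, _, 817, _, _, _, 689, 426, _, _, _, _, _, _]
Lookup 496: h=3, probe 3,4 → slot 4 empty, not found.

2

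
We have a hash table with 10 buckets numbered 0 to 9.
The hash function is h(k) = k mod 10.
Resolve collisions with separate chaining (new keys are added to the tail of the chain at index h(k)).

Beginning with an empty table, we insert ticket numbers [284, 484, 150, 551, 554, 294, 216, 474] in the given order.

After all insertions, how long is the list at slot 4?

5

Insert 284: h=4, bucket 4 empty -> new chain.
Insert 484: h=4, bucket 4 nonempty -> append to chain.
Insert 150: h=0, bucket 0 empty -> new chain.
Insert 551: h=1, bucket 1 empty -> new chain.
Insert 554: h=4, bucket 4 nonempty -> append to chain.
Insert 294: h=4, bucket 4 nonempty -> append to chain.
Insert 216: h=6, bucket 6 empty -> new chain.
Insert 474: h=4, bucket 4 nonempty -> append to chain.
Final buckets:
0: 150
1: 551
2: ∅
3: ∅
4: 284 -> 484 -> 554 -> 294 -> 474
5: ∅
6: 216
7: ∅
8: ∅
9: ∅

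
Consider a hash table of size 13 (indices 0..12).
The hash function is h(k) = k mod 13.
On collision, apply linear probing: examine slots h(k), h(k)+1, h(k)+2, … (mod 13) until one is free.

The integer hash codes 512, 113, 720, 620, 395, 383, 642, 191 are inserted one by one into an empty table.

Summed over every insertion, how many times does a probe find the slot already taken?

15

Insert 512: h=5, slot 5 empty → index 5.
Insert 113: h=9, slot 9 empty → index 9.
Insert 720: h=5, slot 5 occupied → index 6.
Insert 620: h=9, slot 9 occupied → index 10.
Insert 395: h=5, slots 5,6 occupied → index 7.
Insert 383: h=6, slots 6,7 occupied → index 8.
Insert 642: h=5, slots 5,6,7,8,9,10 occupied → index 11.
Insert 191: h=9, slots 9,10,11 occupied → index 12.
Table: [_, _, _, _, _, 512, 720, 395, 383, 113, 620, 642, 191]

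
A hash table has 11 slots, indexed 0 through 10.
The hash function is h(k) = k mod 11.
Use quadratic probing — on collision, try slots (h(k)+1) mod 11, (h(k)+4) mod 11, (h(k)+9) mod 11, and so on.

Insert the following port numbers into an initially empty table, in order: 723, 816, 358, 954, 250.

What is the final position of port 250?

1

723: h=8 -> slot 8
816: h=2 -> slot 2
358: h=6 -> slot 6
954: h=8, probe 8,9 -> slot 9
250: h=8, probe 8,9,1 -> slot 1
Table: [—, 250, 816, —, —, —, 358, —, 723, 954, —]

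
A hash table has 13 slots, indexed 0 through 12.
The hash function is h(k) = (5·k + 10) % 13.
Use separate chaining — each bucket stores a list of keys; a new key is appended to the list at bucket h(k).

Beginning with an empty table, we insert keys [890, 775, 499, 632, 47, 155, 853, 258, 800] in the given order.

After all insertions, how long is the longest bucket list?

Insert 890: h=1, bucket 1 empty → new chain.
Insert 775: h=11, bucket 11 empty → new chain.
Insert 499: h=9, bucket 9 empty → new chain.
Insert 632: h=11, bucket 11 nonempty → append to chain.
Insert 47: h=11, bucket 11 nonempty → append to chain.
Insert 155: h=5, bucket 5 empty → new chain.
Insert 853: h=11, bucket 11 nonempty → append to chain.
Insert 258: h=0, bucket 0 empty → new chain.
Insert 800: h=6, bucket 6 empty → new chain.
Final buckets:
0: 258
1: 890
2: -
3: -
4: -
5: 155
6: 800
7: -
8: -
9: 499
10: -
11: 775 -> 632 -> 47 -> 853
12: -

4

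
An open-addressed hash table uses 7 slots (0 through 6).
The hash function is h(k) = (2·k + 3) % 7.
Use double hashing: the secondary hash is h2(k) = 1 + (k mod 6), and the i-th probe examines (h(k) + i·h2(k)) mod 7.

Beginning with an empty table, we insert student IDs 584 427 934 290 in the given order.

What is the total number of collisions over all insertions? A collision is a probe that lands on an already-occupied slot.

2

584: h=2 → slot 2
427: h=3 → slot 3
934: h=2, h2=5, probe 2,0 → slot 0
290: h=2, h2=3, probe 2,5 → slot 5
Table: [934, ., 584, 427, ., 290, .]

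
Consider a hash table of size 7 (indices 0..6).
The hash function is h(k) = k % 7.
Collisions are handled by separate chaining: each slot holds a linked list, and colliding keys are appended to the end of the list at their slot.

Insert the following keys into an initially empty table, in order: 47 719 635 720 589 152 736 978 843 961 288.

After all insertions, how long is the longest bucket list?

47 → bucket 5
719 → bucket 5 (collision)
635 → bucket 5 (collision)
720 → bucket 6
589 → bucket 1
152 → bucket 5 (collision)
736 → bucket 1 (collision)
978 → bucket 5 (collision)
843 → bucket 3
961 → bucket 2
288 → bucket 1 (collision)
Final buckets:
0: ∅
1: 589 -> 736 -> 288
2: 961
3: 843
4: ∅
5: 47 -> 719 -> 635 -> 152 -> 978
6: 720

5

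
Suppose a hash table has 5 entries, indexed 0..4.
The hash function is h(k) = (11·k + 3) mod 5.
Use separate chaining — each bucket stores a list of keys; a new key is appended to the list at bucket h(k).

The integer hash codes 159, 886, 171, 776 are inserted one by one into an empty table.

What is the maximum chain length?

159 -> bucket 2
886 -> bucket 4
171 -> bucket 4 (collision)
776 -> bucket 4 (collision)
Final buckets:
0: .
1: .
2: 159
3: .
4: 886 -> 171 -> 776

3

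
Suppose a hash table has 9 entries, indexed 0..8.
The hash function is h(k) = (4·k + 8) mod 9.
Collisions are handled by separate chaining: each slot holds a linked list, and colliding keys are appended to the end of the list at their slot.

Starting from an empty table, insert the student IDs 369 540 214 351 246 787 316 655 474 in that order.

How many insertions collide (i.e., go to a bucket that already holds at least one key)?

3

369 -> bucket 8
540 -> bucket 8 (collision)
214 -> bucket 0
351 -> bucket 8 (collision)
246 -> bucket 2
787 -> bucket 6
316 -> bucket 3
655 -> bucket 0 (collision)
474 -> bucket 5
Final buckets:
0: 214 -> 655
1: _
2: 246
3: 316
4: _
5: 474
6: 787
7: _
8: 369 -> 540 -> 351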